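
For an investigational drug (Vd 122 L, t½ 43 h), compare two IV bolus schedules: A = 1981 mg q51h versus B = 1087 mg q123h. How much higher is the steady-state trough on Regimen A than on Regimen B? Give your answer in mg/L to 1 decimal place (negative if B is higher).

Regimen A: f = (1/2)^(51/43) ≈ 0.4395; Cmin,ss = (1981/122)·f/(1−f) ≈ 12.732 mg/L.
Regimen B: f = (1/2)^(123/43) ≈ 0.1377; Cmin,ss = (1087/122)·f/(1−f) ≈ 1.423 mg/L.
Difference ≈ 12.732 − 1.423 ≈ 11.309 mg/L.

11.3 mg/L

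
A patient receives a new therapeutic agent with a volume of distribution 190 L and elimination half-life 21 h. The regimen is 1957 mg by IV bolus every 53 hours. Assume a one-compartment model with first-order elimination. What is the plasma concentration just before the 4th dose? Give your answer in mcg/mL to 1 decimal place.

2.2 mcg/mL

f = (1/2)^(τ/t½) = (1/2)^(53/21) ≈ 0.1739.
C₀ = D/Vd = 1957/190 ≈ 10.300 mcg/mL.
Before the 4th dose, 3 doses have been given. Superposition: Cmin = C₀·(f + f² + … + f^3).
≈ 10.300 × (0.1739 + 0.0302 + 0.0053) ≈ 10.300 × 0.2094 ≈ 2.157 mcg/mL.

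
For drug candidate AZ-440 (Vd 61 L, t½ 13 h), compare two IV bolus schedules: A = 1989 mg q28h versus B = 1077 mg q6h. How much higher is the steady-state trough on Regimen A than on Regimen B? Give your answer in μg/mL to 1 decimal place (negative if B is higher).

-37.4 μg/mL

Regimen A: f = (1/2)^(28/13) ≈ 0.2247; Cmin,ss = (1989/61)·f/(1−f) ≈ 9.450 μg/mL.
Regimen B: f = (1/2)^(6/13) ≈ 0.7262; Cmin,ss = (1077/61)·f/(1−f) ≈ 46.828 μg/mL.
Difference ≈ 9.450 − 46.828 ≈ -37.378 μg/mL.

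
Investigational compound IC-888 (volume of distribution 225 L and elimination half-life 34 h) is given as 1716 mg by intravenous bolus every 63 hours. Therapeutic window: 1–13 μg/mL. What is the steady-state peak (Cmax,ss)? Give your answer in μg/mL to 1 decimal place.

Over one 63-h interval, 63/34 ≈ 1.8529 half-lives elapse, leaving f ≈ 0.2768 of each dose.
At steady state, accumulation factor R = 1/(1 − e^(−kτ)) ≈ 1.3827.
Each bolus raises the concentration by D/Vd = 1716/225 ≈ 7.627 μg/mL.
Steady-state peak Cmax,ss = C₀·R ≈ 7.627 × 1.3827 ≈ 10.546 μg/mL.
Peak 10.5 μg/mL vs MTC 13 μg/mL: below toxic threshold.

10.5 μg/mL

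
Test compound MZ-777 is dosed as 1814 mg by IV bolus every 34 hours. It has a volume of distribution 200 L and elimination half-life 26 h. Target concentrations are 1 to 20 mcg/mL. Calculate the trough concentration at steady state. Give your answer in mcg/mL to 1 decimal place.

6.1 mcg/mL

Over one 34-h interval, 34/26 ≈ 1.3077 half-lives elapse, leaving f ≈ 0.4040 of each dose.
Accumulation ratio R = 1/(1 − f) ≈ 1/0.5960 ≈ 1.6779.
Single-dose peak C₀ = D/Vd = 1814/200 ≈ 9.070 mcg/mL.
Steady-state peak Cmax,ss = C₀·R ≈ 9.070 × 1.6779 ≈ 15.219 mcg/mL.
One interval later, Cmin,ss = Cmax,ss·e^(−kτ) ≈ 15.219 × 0.4040 ≈ 6.148 mcg/mL.
Trough 6.1 mcg/mL vs MEC 1 mcg/mL: adequate.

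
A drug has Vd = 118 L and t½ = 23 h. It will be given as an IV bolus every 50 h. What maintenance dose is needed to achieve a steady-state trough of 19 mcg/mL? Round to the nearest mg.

τ/t½ = 50/23 ≈ 2.1739, so f = (1/2)^(50/23) ≈ 0.221609.
Cmin,ss = (D/Vd)·f/(1−f), so D = Cmin,ss·Vd·(1−f)/f.
D = 19 × 118 × (1−f)/f ≈ 19 × 118 × 3.51245 ≈ 7874.91 mg.

7875 mg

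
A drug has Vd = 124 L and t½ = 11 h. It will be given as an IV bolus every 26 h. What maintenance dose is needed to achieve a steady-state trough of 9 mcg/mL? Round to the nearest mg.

τ/t½ = 26/11 ≈ 2.3636, so f = (1/2)^(26/11) ≈ 0.194301.
Cmin,ss = (D/Vd)·f/(1−f), so D = Cmin,ss·Vd·(1−f)/f.
D = 9 × 124 × (1−f)/f ≈ 9 × 124 × 4.14665 ≈ 4627.66 mg.

4628 mg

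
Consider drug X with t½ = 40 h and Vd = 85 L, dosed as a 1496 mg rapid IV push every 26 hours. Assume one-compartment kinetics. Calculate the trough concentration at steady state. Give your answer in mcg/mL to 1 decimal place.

k = ln2/t½ = ln2/40 ≈ 0.017329 h⁻¹; fraction remaining f = e^(−kτ) = e^(−0.017329×26) ≈ 0.6373.
Single-dose peak C₀ = D/Vd = 1496/85 ≈ 17.600 mcg/mL.
Steady-state trough Cmin,ss = C₀·f/(1−f) ≈ 17.600 × 0.6373/0.3627 ≈ 30.925 mcg/mL.

30.9 mcg/mL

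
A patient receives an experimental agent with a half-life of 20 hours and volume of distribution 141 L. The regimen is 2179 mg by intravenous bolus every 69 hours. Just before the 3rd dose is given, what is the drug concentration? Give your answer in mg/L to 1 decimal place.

1.5 mg/L

f = (1/2)^(τ/t½) = (1/2)^(69/20) ≈ 0.0915.
C₀ = D/Vd = 2179/141 ≈ 15.454 mg/L.
Before the 3rd dose, 2 doses have been given. Superposition: Cmin = C₀·(f + f²).
≈ 15.454 × (0.0915 + 0.0084) ≈ 15.454 × 0.0999 ≈ 1.544 mg/L.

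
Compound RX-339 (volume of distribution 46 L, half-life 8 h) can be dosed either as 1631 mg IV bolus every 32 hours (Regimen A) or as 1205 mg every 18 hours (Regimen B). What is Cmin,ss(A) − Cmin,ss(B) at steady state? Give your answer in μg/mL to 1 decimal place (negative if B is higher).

Regimen A: f = (1/2)^(32/8) ≈ 0.0625; Cmin,ss = (1631/46)·f/(1−f) ≈ 2.364 μg/mL.
Regimen B: f = (1/2)^(18/8) ≈ 0.2102; Cmin,ss = (1205/46)·f/(1−f) ≈ 6.972 μg/mL.
Difference ≈ 2.364 − 6.972 ≈ -4.608 μg/mL.

-4.6 μg/mL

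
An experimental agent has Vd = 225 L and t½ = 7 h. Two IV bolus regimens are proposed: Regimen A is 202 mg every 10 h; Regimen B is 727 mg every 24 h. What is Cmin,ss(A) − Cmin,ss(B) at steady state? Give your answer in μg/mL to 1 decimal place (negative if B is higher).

Regimen A: f = (1/2)^(10/7) ≈ 0.3715; Cmin,ss = (202/225)·f/(1−f) ≈ 0.531 μg/mL.
Regimen B: f = (1/2)^(24/7) ≈ 0.0929; Cmin,ss = (727/225)·f/(1−f) ≈ 0.331 μg/mL.
Difference ≈ 0.531 − 0.331 ≈ 0.200 μg/mL.

0.2 μg/mL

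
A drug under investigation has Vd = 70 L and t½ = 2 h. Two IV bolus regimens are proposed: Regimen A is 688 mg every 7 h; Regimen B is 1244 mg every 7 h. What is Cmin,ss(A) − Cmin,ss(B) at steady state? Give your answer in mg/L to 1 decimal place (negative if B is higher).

-0.8 mg/L

Regimen A: f = (1/2)^(7/2) ≈ 0.0884; Cmin,ss = (688/70)·f/(1−f) ≈ 0.953 mg/L.
Regimen B: f = (1/2)^(7/2) ≈ 0.0884; Cmin,ss = (1244/70)·f/(1−f) ≈ 1.723 mg/L.
Difference ≈ 0.953 − 1.723 ≈ -0.770 mg/L.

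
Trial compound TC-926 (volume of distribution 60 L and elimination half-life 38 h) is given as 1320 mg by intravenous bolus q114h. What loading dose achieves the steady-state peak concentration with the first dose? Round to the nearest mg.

f = (1/2)^(114/38) ≈ 0.125000; accumulation ratio R = 1/(1−f) ≈ 1.14286.
Loading dose to hit Cmax,ss on first dose: D_load = D_maint·R ≈ 1320 × 1.14286 ≈ 1508.58 mg.

1509 mg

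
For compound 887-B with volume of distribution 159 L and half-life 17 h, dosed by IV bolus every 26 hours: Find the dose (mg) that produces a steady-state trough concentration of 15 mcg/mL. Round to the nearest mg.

4500 mg

τ/t½ = 26/17 ≈ 1.5294, so f = (1/2)^(26/17) ≈ 0.346419.
Cmin,ss = (D/Vd)·f/(1−f), so D = Cmin,ss·Vd·(1−f)/f.
D = 15 × 159 × (1−f)/f ≈ 15 × 159 × 1.88668 ≈ 4499.73 mg.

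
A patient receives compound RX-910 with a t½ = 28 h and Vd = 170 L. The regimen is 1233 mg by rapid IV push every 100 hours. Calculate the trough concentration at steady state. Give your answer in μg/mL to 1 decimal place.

0.7 μg/mL

τ/t½ = 100/28 ≈ 3.5714, so fraction remaining f = (1/2)^(100/28) ≈ 0.0841.
Accumulation ratio R = 1/(1 − f) ≈ 1/0.9159 ≈ 1.0918.
Single-dose peak C₀ = D/Vd = 1233/170 ≈ 7.253 μg/mL.
Steady-state peak Cmax,ss = C₀·R ≈ 7.253 × 1.0918 ≈ 7.919 μg/mL.
Steady-state trough Cmin,ss = Cmax,ss·f ≈ 7.919 × 0.0841 ≈ 0.666 μg/mL.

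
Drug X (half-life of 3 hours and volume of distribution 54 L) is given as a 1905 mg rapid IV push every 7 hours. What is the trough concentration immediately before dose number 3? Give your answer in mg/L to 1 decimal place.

f = (1/2)^(τ/t½) = (1/2)^(7/3) ≈ 0.1984.
C₀ = D/Vd = 1905/54 ≈ 35.278 mg/L.
Before the 3rd dose, 2 doses have been given. Superposition: Cmin = C₀·(f + f²).
≈ 35.278 × (0.1984 + 0.0394) ≈ 35.278 × 0.2378 ≈ 8.389 mg/L.

8.4 mg/L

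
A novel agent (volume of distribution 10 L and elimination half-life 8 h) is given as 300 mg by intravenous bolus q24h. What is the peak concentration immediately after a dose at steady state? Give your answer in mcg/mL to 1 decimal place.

τ = 24 h = 3 half-lives, so f = (1/2)^3 = 0.125.
Accumulation ratio R = 1/(1 − f) = 1/0.875 = 8/7.
Single-dose peak C₀ = D/Vd = 300/10 = 30 mcg/mL.
Steady-state peak Cmax,ss = C₀·R = 30 × 8/7 ≈ 34.286 mcg/mL.

34.3 mcg/mL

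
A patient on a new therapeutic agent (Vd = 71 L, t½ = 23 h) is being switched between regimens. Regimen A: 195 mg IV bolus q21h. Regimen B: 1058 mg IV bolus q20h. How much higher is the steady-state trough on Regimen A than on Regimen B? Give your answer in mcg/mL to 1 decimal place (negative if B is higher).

-14.9 mcg/mL

Regimen A: f = (1/2)^(21/23) ≈ 0.5311; Cmin,ss = (195/71)·f/(1−f) ≈ 3.111 mcg/mL.
Regimen B: f = (1/2)^(20/23) ≈ 0.5473; Cmin,ss = (1058/71)·f/(1−f) ≈ 18.015 mcg/mL.
Difference ≈ 3.111 − 18.015 ≈ -14.904 mcg/mL.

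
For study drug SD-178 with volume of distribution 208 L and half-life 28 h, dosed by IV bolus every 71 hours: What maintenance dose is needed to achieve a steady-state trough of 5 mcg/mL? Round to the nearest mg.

4991 mg

τ/t½ = 71/28 ≈ 2.5357, so f = (1/2)^(71/28) ≈ 0.172454.
Cmin,ss = (D/Vd)·f/(1−f), so D = Cmin,ss·Vd·(1−f)/f.
D = 5 × 208 × (1−f)/f ≈ 5 × 208 × 4.79865 ≈ 4990.60 mg.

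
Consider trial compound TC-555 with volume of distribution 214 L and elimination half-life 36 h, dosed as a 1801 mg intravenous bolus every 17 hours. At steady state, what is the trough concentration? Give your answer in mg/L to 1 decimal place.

Over one 17-h interval, 17/36 ≈ 0.47222 half-lives elapse, leaving f ≈ 0.7209 of each dose.
Single-dose peak C₀ = D/Vd = 1801/214 ≈ 8.416 mg/L.
Steady-state trough Cmin,ss = C₀·f/(1−f) ≈ 8.416 × 0.7209/0.2791 ≈ 21.738 mg/L.

21.7 mg/L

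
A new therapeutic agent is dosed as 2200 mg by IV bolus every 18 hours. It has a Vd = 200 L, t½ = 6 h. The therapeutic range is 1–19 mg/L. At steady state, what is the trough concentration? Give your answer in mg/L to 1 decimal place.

1.6 mg/L

The dosing interval is 3 half-lives, so f = 2^(−3) = 0.125.
At steady state, R = 1/(1 − 0.125) = 8/7.
Single-dose peak C₀ = D/Vd = 2200/200 = 11 mg/L.
Steady-state peak Cmax,ss = C₀·R = 11 × 8/7 ≈ 12.571 mg/L.
Steady-state trough Cmin,ss = Cmax,ss·f ≈ 12.571 × 0.125 ≈ 1.571 mg/L.
Trough 1.6 mg/L vs MEC 1 mg/L: adequate.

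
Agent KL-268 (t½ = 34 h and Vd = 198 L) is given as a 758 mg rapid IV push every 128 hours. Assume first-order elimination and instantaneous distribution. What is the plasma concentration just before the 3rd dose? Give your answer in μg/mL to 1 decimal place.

0.3 μg/mL

f = (1/2)^(τ/t½) = (1/2)^(128/34) ≈ 0.0736.
C₀ = D/Vd = 758/198 ≈ 3.828 μg/mL.
Before the 3rd dose, 2 doses have been given. Superposition: Cmin = C₀·(f + f²).
≈ 3.828 × (0.0736 + 0.0054) ≈ 3.828 × 0.0790 ≈ 0.302 μg/mL.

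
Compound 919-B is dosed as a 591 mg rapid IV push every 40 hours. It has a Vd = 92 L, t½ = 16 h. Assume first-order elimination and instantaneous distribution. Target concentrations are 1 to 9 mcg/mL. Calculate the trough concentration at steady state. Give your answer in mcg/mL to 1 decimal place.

1.4 mcg/mL

τ/t½ = 40/16 ≈ 2.5, so fraction remaining f = (1/2)^(40/16) ≈ 0.1768.
Accumulation ratio R = 1/(1 − f) ≈ 1/0.8232 ≈ 1.2148.
Single-dose peak C₀ = D/Vd = 591/92 ≈ 6.424 mcg/mL.
Cmax,ss = C₀/(1 − f) ≈ 6.424/0.8232 ≈ 7.804 mcg/mL.
Steady-state trough Cmin,ss = Cmax,ss·f ≈ 7.804 × 0.1768 ≈ 1.380 mcg/mL.
Trough 1.4 mcg/mL vs MEC 1 mcg/mL: adequate.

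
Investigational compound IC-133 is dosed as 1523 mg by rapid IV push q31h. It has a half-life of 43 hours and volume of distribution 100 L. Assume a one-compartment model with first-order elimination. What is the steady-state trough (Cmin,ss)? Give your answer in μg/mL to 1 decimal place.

k = ln2/t½ = ln2/43 ≈ 0.016120 h⁻¹; fraction remaining f = e^(−kτ) = e^(−0.016120×31) ≈ 0.6067.
Accumulation ratio R = 1/(1 − f) ≈ 1/0.3933 ≈ 2.5426.
Each bolus raises the concentration by D/Vd = 1523/100 ≈ 15.230 μg/mL.
Cmax,ss = C₀/(1 − f) ≈ 15.230/0.3933 ≈ 38.724 μg/mL.
One interval later, Cmin,ss = Cmax,ss·e^(−kτ) ≈ 38.724 × 0.6067 ≈ 23.494 μg/mL.

23.5 μg/mL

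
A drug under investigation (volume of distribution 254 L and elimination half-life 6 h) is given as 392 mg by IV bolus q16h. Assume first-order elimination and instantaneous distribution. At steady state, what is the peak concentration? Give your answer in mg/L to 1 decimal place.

1.8 mg/L

k = ln2/t½ = ln2/6 ≈ 0.115525 h⁻¹; fraction remaining f = e^(−kτ) = e^(−0.115525×16) ≈ 0.1575.
Accumulation ratio R = 1/(1 − f) ≈ 1/0.8425 ≈ 1.1869.
Single-dose peak C₀ = D/Vd = 392/254 ≈ 1.543 mg/L.
Steady-state peak Cmax,ss = C₀·R ≈ 1.543 × 1.1869 ≈ 1.831 mg/L.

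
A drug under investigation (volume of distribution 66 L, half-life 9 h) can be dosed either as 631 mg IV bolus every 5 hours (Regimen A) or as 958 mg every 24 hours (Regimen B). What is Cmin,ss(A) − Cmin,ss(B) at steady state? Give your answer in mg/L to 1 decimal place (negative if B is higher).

17.6 mg/L

Regimen A: f = (1/2)^(5/9) ≈ 0.6804; Cmin,ss = (631/66)·f/(1−f) ≈ 20.354 mg/L.
Regimen B: f = (1/2)^(24/9) ≈ 0.1575; Cmin,ss = (958/66)·f/(1−f) ≈ 2.714 mg/L.
Difference ≈ 20.354 − 2.714 ≈ 17.640 mg/L.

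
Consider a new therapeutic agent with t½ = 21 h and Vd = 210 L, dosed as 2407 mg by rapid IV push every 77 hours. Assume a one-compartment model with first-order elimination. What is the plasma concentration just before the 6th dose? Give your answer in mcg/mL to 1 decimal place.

f = (1/2)^(τ/t½) = (1/2)^(77/21) ≈ 0.0787.
C₀ = D/Vd = 2407/210 ≈ 11.462 mcg/mL.
Before the 6th dose, 5 doses have been given. Superposition: Cmin = C₀·(f + f² + … + f^5).
≈ 11.462 × (0.0787 + 0.0062 + 0.0005 + 0.0000 + 0.0000) ≈ 11.462 × 0.0854 ≈ 0.979 mcg/mL.

1.0 mcg/mL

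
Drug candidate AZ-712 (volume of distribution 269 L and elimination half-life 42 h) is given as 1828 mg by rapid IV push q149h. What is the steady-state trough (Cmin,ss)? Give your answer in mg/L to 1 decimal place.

0.6 mg/L

Over one 149-h interval, 149/42 ≈ 3.5476 half-lives elapse, leaving f ≈ 0.0855 of each dose.
Single-dose peak C₀ = D/Vd = 1828/269 ≈ 6.796 mg/L.
Steady-state trough Cmin,ss = C₀·f/(1−f) ≈ 6.796 × 0.0855/0.9145 ≈ 0.635 mg/L.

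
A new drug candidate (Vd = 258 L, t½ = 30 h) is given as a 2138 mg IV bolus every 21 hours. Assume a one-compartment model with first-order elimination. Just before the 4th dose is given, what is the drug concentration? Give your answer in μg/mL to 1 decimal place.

10.2 μg/mL

f = (1/2)^(τ/t½) = (1/2)^(21/30) ≈ 0.6156.
C₀ = D/Vd = 2138/258 ≈ 8.287 μg/mL.
Before the 4th dose, 3 doses have been given. Superposition: Cmin = C₀·(f + f² + … + f^3).
≈ 8.287 × (0.6156 + 0.3790 + 0.2333) ≈ 8.287 × 1.2279 ≈ 10.176 μg/mL.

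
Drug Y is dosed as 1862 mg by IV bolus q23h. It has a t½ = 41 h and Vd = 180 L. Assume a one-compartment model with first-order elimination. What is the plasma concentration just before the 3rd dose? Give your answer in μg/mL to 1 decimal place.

11.8 μg/mL

f = (1/2)^(τ/t½) = (1/2)^(23/41) ≈ 0.6778.
C₀ = D/Vd = 1862/180 ≈ 10.344 μg/mL.
Before the 3rd dose, 2 doses have been given. Superposition: Cmin = C₀·(f + f²).
≈ 10.344 × (0.6778 + 0.4594) ≈ 10.344 × 1.1372 ≈ 11.763 μg/mL.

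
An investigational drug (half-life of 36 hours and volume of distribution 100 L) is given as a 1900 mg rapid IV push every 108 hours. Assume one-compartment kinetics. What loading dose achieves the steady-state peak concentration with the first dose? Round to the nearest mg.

f = (1/2)^(108/36) ≈ 0.125000; accumulation ratio R = 1/(1−f) ≈ 1.14286.
Loading dose to hit Cmax,ss on first dose: D_load = D_maint·R ≈ 1900 × 1.14286 ≈ 2171.43 mg.

2171 mg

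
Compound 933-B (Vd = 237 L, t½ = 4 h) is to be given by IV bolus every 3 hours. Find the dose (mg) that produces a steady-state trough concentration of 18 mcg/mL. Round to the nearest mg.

τ/t½ = 3/4 ≈ 0.75, so f = (1/2)^(3/4) ≈ 0.594604.
Cmin,ss = (D/Vd)·f/(1−f), so D = Cmin,ss·Vd·(1−f)/f.
D = 18 × 237 × (1−f)/f ≈ 18 × 237 × 0.68179 ≈ 2908.52 mg.

2909 mg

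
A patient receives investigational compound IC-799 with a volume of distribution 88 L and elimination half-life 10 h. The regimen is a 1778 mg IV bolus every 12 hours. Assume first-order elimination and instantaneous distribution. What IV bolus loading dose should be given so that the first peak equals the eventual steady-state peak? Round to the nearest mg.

f = (1/2)^(12/10) ≈ 0.435275; accumulation ratio R = 1/(1−f) ≈ 1.77077.
Loading dose to hit Cmax,ss on first dose: D_load = D_maint·R ≈ 1778 × 1.77077 ≈ 3148.43 mg.

3148 mg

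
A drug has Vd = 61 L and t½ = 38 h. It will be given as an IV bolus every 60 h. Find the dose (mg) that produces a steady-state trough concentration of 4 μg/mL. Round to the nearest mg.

τ/t½ = 60/38 ≈ 1.5789, so f = (1/2)^(60/38) ≈ 0.334726.
Cmin,ss = (D/Vd)·f/(1−f), so D = Cmin,ss·Vd·(1−f)/f.
D = 4 × 61 × (1−f)/f ≈ 4 × 61 × 1.98752 ≈ 484.95 mg.

485 mg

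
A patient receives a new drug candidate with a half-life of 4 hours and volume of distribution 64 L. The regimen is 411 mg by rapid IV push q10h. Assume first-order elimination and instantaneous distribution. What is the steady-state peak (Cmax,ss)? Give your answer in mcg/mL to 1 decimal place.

7.8 mcg/mL

Over one 10-h interval, 10/4 ≈ 2.5 half-lives elapse, leaving f ≈ 0.1768 of each dose.
At steady state, accumulation factor R = 1/(1 − e^(−kτ)) ≈ 1.2148.
Single-dose peak C₀ = D/Vd = 411/64 ≈ 6.422 mcg/mL.
Steady-state peak Cmax,ss = C₀·R ≈ 6.422 × 1.2148 ≈ 7.801 mcg/mL.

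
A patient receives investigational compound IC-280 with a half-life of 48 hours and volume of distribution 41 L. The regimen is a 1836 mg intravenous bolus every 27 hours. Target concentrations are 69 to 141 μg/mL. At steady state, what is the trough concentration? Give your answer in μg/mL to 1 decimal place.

93.9 μg/mL

Over one 27-h interval, 27/48 ≈ 0.5625 half-lives elapse, leaving f ≈ 0.6771 of each dose.
Accumulation ratio R = 1/(1 − f) ≈ 1/0.3229 ≈ 3.0969.
Single-dose peak C₀ = D/Vd = 1836/41 ≈ 44.780 μg/mL.
Steady-state peak Cmax,ss = C₀·R ≈ 44.780 × 3.0969 ≈ 138.679 μg/mL.
One interval later, Cmin,ss = Cmax,ss·e^(−kτ) ≈ 138.679 × 0.6771 ≈ 93.900 μg/mL.
Trough 93.9 μg/mL vs MEC 69 μg/mL: adequate.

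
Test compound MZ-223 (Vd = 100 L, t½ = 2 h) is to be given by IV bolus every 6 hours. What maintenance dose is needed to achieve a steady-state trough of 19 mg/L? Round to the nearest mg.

τ/t½ = 6/2 ≈ 3, so f = (1/2)^(6/2) ≈ 0.125000.
Cmin,ss = (D/Vd)·f/(1−f), so D = Cmin,ss·Vd·(1−f)/f.
D = 19 × 100 × (1−f)/f ≈ 19 × 100 × 7.00000 ≈ 13300.00 mg.

13300 mg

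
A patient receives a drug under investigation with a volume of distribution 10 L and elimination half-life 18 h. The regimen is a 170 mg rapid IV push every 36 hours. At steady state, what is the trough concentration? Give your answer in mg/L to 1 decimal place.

The dosing interval is 2 half-lives, so f = 2^(−2) = 0.25.
At steady state, R = 1/(1 − 0.25) = 4/3.
Single-dose peak C₀ = D/Vd = 170/10 = 17 mg/L.
Steady-state peak Cmax,ss = C₀·R = 17 × 4/3 ≈ 22.667 mg/L.
Steady-state trough Cmin,ss = Cmax,ss·f ≈ 22.667 × 0.25 ≈ 5.667 mg/L.

5.7 mg/L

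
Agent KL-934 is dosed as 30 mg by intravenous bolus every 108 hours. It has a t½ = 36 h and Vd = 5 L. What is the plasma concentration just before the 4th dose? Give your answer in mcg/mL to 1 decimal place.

0.9 mcg/mL

f = (1/2)^(τ/t½) = (1/2)^(108/36) ≈ 0.1250.
C₀ = D/Vd = 30/5 ≈ 6.000 mcg/mL.
Before the 4th dose, 3 doses have been given. Superposition: Cmin = C₀·(f + f² + … + f^3).
≈ 6.000 × (0.1250 + 0.0156 + 0.0020) ≈ 6.000 × 0.1426 ≈ 0.856 mcg/mL.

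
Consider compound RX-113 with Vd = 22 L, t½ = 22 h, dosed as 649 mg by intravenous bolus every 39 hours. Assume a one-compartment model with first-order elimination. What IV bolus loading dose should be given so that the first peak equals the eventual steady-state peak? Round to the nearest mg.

f = (1/2)^(39/22) ≈ 0.292655; accumulation ratio R = 1/(1−f) ≈ 1.41374.
Loading dose to hit Cmax,ss on first dose: D_load = D_maint·R ≈ 649 × 1.41374 ≈ 917.52 mg.

918 mg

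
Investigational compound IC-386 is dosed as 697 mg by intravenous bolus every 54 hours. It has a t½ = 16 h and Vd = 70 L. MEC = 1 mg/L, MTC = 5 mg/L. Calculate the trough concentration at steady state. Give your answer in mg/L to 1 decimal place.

k = ln2/t½ = ln2/16 ≈ 0.043322 h⁻¹; fraction remaining f = e^(−kτ) = e^(−0.043322×54) ≈ 0.0964.
Single-dose peak C₀ = D/Vd = 697/70 ≈ 9.957 mg/L.
Steady-state trough Cmin,ss = C₀·f/(1−f) ≈ 9.957 × 0.0964/0.9036 ≈ 1.062 mg/L.
Trough 1.1 mg/L vs MEC 1 mg/L: adequate.

1.1 mg/L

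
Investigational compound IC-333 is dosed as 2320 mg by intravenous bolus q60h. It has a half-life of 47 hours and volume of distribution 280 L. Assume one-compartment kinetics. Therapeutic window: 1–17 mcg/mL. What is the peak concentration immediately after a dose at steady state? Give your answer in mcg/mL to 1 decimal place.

τ/t½ = 60/47 ≈ 1.2766, so fraction remaining f = (1/2)^(60/47) ≈ 0.4128.
At steady state, accumulation factor R = 1/(1 − e^(−kτ)) ≈ 1.7030.
Single-dose peak C₀ = D/Vd = 2320/280 ≈ 8.286 mcg/mL.
Steady-state peak Cmax,ss = C₀·R ≈ 8.286 × 1.7030 ≈ 14.111 mcg/mL.
Peak 14.1 mcg/mL vs MTC 17 mcg/mL: below toxic threshold.

14.1 mcg/mL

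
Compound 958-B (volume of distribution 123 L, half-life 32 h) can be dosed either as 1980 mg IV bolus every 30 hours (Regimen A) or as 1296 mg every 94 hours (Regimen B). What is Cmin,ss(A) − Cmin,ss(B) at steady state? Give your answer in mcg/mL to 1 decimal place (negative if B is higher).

Regimen A: f = (1/2)^(30/32) ≈ 0.5221; Cmin,ss = (1980/123)·f/(1−f) ≈ 17.586 mcg/mL.
Regimen B: f = (1/2)^(94/32) ≈ 0.1305; Cmin,ss = (1296/123)·f/(1−f) ≈ 1.581 mcg/mL.
Difference ≈ 17.586 − 1.581 ≈ 16.005 mcg/mL.

16.0 mcg/mL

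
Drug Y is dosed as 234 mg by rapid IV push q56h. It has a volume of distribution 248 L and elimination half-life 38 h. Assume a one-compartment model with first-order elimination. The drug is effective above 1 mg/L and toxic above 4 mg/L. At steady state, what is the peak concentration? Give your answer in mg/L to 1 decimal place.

Over one 56-h interval, 56/38 ≈ 1.4737 half-lives elapse, leaving f ≈ 0.3601 of each dose.
At steady state, accumulation factor R = 1/(1 − e^(−kτ)) ≈ 1.5627.
Single-dose peak C₀ = D/Vd = 234/248 ≈ 0.944 mg/L.
Cmax,ss = C₀/(1 − f) ≈ 0.944/0.6399 ≈ 1.475 mg/L.
Peak 1.5 mg/L vs MTC 4 mg/L: below toxic threshold.

1.5 mg/L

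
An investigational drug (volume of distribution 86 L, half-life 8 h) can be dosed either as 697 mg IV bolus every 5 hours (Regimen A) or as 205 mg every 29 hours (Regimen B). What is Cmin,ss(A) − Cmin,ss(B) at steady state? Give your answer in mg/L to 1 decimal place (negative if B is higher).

Regimen A: f = (1/2)^(5/8) ≈ 0.6484; Cmin,ss = (697/86)·f/(1−f) ≈ 14.946 mg/L.
Regimen B: f = (1/2)^(29/8) ≈ 0.0811; Cmin,ss = (205/86)·f/(1−f) ≈ 0.210 mg/L.
Difference ≈ 14.946 − 0.210 ≈ 14.736 mg/L.

14.7 mg/L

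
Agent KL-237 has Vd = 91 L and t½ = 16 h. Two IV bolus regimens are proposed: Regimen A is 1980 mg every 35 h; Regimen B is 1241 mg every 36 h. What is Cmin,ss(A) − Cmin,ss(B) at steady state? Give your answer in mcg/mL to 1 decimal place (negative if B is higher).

2.5 mcg/mL

Regimen A: f = (1/2)^(35/16) ≈ 0.2195; Cmin,ss = (1980/91)·f/(1−f) ≈ 6.119 mcg/mL.
Regimen B: f = (1/2)^(36/16) ≈ 0.2102; Cmin,ss = (1241/91)·f/(1−f) ≈ 3.629 mcg/mL.
Difference ≈ 6.119 − 3.629 ≈ 2.490 mcg/mL.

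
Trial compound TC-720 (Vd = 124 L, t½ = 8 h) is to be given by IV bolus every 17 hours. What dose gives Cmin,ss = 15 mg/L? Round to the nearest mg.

τ/t½ = 17/8 ≈ 2.125, so f = (1/2)^(17/8) ≈ 0.229251.
Cmin,ss = (D/Vd)·f/(1−f), so D = Cmin,ss·Vd·(1−f)/f.
D = 15 × 124 × (1−f)/f ≈ 15 × 124 × 3.36203 ≈ 6253.38 mg.

6253 mg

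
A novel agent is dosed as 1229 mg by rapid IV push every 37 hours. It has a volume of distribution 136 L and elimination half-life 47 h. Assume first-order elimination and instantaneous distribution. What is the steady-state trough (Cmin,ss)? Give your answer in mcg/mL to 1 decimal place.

τ/t½ = 37/47 ≈ 0.78723, so fraction remaining f = (1/2)^(37/47) ≈ 0.5795.
Single-dose peak C₀ = D/Vd = 1229/136 ≈ 9.037 mcg/mL.
Steady-state trough Cmin,ss = C₀·f/(1−f) ≈ 9.037 × 0.5795/0.4205 ≈ 12.454 mcg/mL.

12.5 mcg/mL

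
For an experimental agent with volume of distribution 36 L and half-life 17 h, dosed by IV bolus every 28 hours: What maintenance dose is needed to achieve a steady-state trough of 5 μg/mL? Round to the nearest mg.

384 mg

τ/t½ = 28/17 ≈ 1.6471, so f = (1/2)^(28/17) ≈ 0.319290.
Cmin,ss = (D/Vd)·f/(1−f), so D = Cmin,ss·Vd·(1−f)/f.
D = 5 × 36 × (1−f)/f ≈ 5 × 36 × 2.13195 ≈ 383.75 mg.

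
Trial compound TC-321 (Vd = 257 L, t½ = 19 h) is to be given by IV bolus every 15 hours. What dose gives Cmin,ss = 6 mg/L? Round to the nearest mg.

1123 mg

τ/t½ = 15/19 ≈ 0.78947, so f = (1/2)^(15/19) ≈ 0.578555.
Cmin,ss = (D/Vd)·f/(1−f), so D = Cmin,ss·Vd·(1−f)/f.
D = 6 × 257 × (1−f)/f ≈ 6 × 257 × 0.72844 ≈ 1123.25 mg.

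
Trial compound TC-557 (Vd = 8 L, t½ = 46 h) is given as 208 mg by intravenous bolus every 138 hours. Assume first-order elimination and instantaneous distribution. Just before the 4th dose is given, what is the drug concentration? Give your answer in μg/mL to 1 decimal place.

3.7 μg/mL

f = (1/2)^(τ/t½) = (1/2)^(138/46) ≈ 0.1250.
C₀ = D/Vd = 208/8 ≈ 26.000 μg/mL.
Before the 4th dose, 3 doses have been given. Superposition: Cmin = C₀·(f + f² + … + f^3).
≈ 26.000 × (0.1250 + 0.0156 + 0.0020) ≈ 26.000 × 0.1426 ≈ 3.708 μg/mL.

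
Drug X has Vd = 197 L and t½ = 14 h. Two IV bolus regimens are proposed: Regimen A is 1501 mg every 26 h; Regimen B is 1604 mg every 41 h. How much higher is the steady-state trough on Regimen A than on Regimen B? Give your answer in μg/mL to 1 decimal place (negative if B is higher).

1.7 μg/mL

Regimen A: f = (1/2)^(26/14) ≈ 0.2760; Cmin,ss = (1501/197)·f/(1−f) ≈ 2.905 μg/mL.
Regimen B: f = (1/2)^(41/14) ≈ 0.1313; Cmin,ss = (1604/197)·f/(1−f) ≈ 1.231 μg/mL.
Difference ≈ 2.905 − 1.231 ≈ 1.674 μg/mL.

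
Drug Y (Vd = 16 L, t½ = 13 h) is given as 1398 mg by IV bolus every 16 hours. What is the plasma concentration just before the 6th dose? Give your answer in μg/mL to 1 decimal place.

64.0 μg/mL

f = (1/2)^(τ/t½) = (1/2)^(16/13) ≈ 0.4261.
C₀ = D/Vd = 1398/16 ≈ 87.375 μg/mL.
Before the 6th dose, 5 doses have been given. Superposition: Cmin = C₀·(f + f² + … + f^5).
≈ 87.375 × (0.4261 + 0.1816 + 0.0774 + 0.0330 + 0.0140) ≈ 87.375 × 0.7321 ≈ 63.967 μg/mL.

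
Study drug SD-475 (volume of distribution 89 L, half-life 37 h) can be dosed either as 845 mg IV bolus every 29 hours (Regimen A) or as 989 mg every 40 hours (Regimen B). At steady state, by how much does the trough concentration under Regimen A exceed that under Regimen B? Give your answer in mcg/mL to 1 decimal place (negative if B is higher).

Regimen A: f = (1/2)^(29/37) ≈ 0.5808; Cmin,ss = (845/89)·f/(1−f) ≈ 13.154 mcg/mL.
Regimen B: f = (1/2)^(40/37) ≈ 0.4727; Cmin,ss = (989/89)·f/(1−f) ≈ 9.962 mcg/mL.
Difference ≈ 13.154 − 9.962 ≈ 3.192 mcg/mL.

3.2 mcg/mL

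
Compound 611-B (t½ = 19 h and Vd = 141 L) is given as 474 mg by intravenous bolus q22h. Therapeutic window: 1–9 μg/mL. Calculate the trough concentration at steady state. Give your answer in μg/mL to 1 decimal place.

2.7 μg/mL

τ/t½ = 22/19 ≈ 1.1579, so fraction remaining f = (1/2)^(22/19) ≈ 0.4482.
Accumulation ratio R = 1/(1 − f) ≈ 1/0.5518 ≈ 1.8123.
Single-dose peak C₀ = D/Vd = 474/141 ≈ 3.362 μg/mL.
Cmax,ss = C₀/(1 − f) ≈ 3.362/0.5518 ≈ 6.093 μg/mL.
Steady-state trough Cmin,ss = Cmax,ss·f ≈ 6.093 × 0.4482 ≈ 2.731 μg/mL.
Trough 2.7 μg/mL vs MEC 1 μg/mL: adequate.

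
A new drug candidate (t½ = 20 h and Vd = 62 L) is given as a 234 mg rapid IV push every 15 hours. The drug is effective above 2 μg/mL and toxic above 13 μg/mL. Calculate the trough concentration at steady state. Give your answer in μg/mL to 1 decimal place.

5.5 μg/mL

Over one 15-h interval, 15/20 ≈ 0.75 half-lives elapse, leaving f ≈ 0.5946 of each dose.
Each bolus raises the concentration by D/Vd = 234/62 ≈ 3.774 μg/mL.
Steady-state trough Cmin,ss = C₀·f/(1−f) ≈ 3.774 × 0.5946/0.4054 ≈ 5.535 μg/mL.
Trough 5.5 μg/mL vs MEC 2 μg/mL: adequate.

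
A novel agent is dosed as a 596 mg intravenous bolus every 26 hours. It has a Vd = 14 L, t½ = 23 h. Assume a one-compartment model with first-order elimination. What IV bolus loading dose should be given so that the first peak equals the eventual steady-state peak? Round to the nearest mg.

1097 mg

f = (1/2)^(26/23) ≈ 0.456778; accumulation ratio R = 1/(1−f) ≈ 1.84087.
Loading dose to hit Cmax,ss on first dose: D_load = D_maint·R ≈ 596 × 1.84087 ≈ 1097.16 mg.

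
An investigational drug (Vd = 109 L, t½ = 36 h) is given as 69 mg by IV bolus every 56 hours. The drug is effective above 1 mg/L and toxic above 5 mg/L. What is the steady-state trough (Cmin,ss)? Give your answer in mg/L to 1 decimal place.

0.3 mg/L

τ/t½ = 56/36 ≈ 1.5556, so fraction remaining f = (1/2)^(56/36) ≈ 0.3402.
Accumulation ratio R = 1/(1 − f) ≈ 1/0.6598 ≈ 1.5156.
Each bolus raises the concentration by D/Vd = 69/109 ≈ 0.633 mg/L.
Cmax,ss = C₀/(1 − f) ≈ 0.633/0.6598 ≈ 0.959 mg/L.
One interval later, Cmin,ss = Cmax,ss·e^(−kτ) ≈ 0.959 × 0.3402 ≈ 0.326 mg/L.
Trough 0.3 mg/L vs MEC 1 mg/L: subtherapeutic.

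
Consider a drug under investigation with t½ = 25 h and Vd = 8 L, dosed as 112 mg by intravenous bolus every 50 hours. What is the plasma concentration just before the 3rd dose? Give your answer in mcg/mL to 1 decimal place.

4.4 mcg/mL

f = (1/2)^(τ/t½) = (1/2)^(50/25) ≈ 0.2500.
C₀ = D/Vd = 112/8 ≈ 14.000 mcg/mL.
Before the 3rd dose, 2 doses have been given. Superposition: Cmin = C₀·(f + f²).
≈ 14.000 × (0.2500 + 0.0625) ≈ 14.000 × 0.3125 ≈ 4.375 mcg/mL.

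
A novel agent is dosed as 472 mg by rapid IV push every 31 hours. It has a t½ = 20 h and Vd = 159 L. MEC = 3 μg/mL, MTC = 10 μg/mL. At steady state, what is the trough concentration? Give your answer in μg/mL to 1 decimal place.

Over one 31-h interval, 31/20 ≈ 1.55 half-lives elapse, leaving f ≈ 0.3415 of each dose.
Single-dose peak C₀ = D/Vd = 472/159 ≈ 2.969 μg/mL.
Steady-state trough Cmin,ss = C₀·f/(1−f) ≈ 2.969 × 0.3415/0.6585 ≈ 1.540 μg/mL.
Trough 1.5 μg/mL vs MEC 3 μg/mL: subtherapeutic.

1.5 μg/mL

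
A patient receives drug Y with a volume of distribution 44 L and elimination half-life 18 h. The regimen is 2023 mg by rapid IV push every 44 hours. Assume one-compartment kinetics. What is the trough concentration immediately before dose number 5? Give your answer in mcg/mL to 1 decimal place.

f = (1/2)^(τ/t½) = (1/2)^(44/18) ≈ 0.1837.
C₀ = D/Vd = 2023/44 ≈ 45.977 mcg/mL.
Before the 5th dose, 4 doses have been given. Superposition: Cmin = C₀·(f + f² + … + f^4).
≈ 45.977 × (0.1837 + 0.0337 + 0.0062 + 0.0011) ≈ 45.977 × 0.2247 ≈ 10.331 mcg/mL.

10.3 mcg/mL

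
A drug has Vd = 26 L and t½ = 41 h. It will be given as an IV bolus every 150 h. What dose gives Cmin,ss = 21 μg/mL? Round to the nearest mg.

6349 mg

τ/t½ = 150/41 ≈ 3.6585, so f = (1/2)^(150/41) ≈ 0.079190.
Cmin,ss = (D/Vd)·f/(1−f), so D = Cmin,ss·Vd·(1−f)/f.
D = 21 × 26 × (1−f)/f ≈ 21 × 26 × 11.62786 ≈ 6348.81 mg.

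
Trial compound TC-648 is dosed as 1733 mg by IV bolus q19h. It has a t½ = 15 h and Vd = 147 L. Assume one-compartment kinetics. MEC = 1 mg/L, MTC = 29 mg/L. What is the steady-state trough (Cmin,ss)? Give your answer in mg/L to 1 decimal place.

k = ln2/t½ = ln2/15 ≈ 0.046210 h⁻¹; fraction remaining f = e^(−kτ) = e^(−0.046210×19) ≈ 0.4156.
At steady state, accumulation factor R = 1/(1 − e^(−kτ)) ≈ 1.7112.
Single-dose peak C₀ = D/Vd = 1733/147 ≈ 11.789 mg/L.
Steady-state peak Cmax,ss = C₀·R ≈ 11.789 × 1.7112 ≈ 20.173 mg/L.
One interval later, Cmin,ss = Cmax,ss·e^(−kτ) ≈ 20.173 × 0.4156 ≈ 8.384 mg/L.
Trough 8.4 mg/L vs MEC 1 mg/L: adequate.

8.4 mg/L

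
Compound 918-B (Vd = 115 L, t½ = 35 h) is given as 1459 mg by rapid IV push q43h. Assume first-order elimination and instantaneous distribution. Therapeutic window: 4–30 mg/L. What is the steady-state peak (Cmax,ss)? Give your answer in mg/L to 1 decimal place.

Over one 43-h interval, 43/35 ≈ 1.2286 half-lives elapse, leaving f ≈ 0.4267 of each dose.
At steady state, accumulation factor R = 1/(1 − e^(−kτ)) ≈ 1.7443.
Single-dose peak C₀ = D/Vd = 1459/115 ≈ 12.687 mg/L.
Steady-state peak Cmax,ss = C₀·R ≈ 12.687 × 1.7443 ≈ 22.130 mg/L.
Peak 22.1 mg/L vs MTC 30 mg/L: below toxic threshold.

22.1 mg/L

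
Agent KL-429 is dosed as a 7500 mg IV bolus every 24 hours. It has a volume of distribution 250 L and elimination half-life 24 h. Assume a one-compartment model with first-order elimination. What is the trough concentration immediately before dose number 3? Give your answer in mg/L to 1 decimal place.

22.5 mg/L

f = (1/2)^(τ/t½) = (1/2)^(24/24) ≈ 0.5000.
C₀ = D/Vd = 7500/250 ≈ 30.000 mg/L.
Before the 3rd dose, 2 doses have been given. Superposition: Cmin = C₀·(f + f²).
≈ 30.000 × (0.5000 + 0.2500) ≈ 30.000 × 0.7500 ≈ 22.500 mg/L.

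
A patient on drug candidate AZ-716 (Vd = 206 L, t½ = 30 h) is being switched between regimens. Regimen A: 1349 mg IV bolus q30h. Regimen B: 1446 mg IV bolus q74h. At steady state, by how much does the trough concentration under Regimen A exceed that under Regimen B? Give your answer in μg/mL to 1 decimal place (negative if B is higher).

5.0 μg/mL

Regimen A: f = (1/2)^(30/30) ≈ 0.5000; Cmin,ss = (1349/206)·f/(1−f) ≈ 6.549 μg/mL.
Regimen B: f = (1/2)^(74/30) ≈ 0.1809; Cmin,ss = (1446/206)·f/(1−f) ≈ 1.550 μg/mL.
Difference ≈ 6.549 − 1.550 ≈ 4.999 μg/mL.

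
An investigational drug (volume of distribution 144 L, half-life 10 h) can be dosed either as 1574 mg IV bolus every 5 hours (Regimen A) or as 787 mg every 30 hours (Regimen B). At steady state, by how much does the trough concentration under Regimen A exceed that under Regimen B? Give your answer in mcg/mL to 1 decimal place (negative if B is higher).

25.6 mcg/mL

Regimen A: f = (1/2)^(5/10) ≈ 0.7071; Cmin,ss = (1574/144)·f/(1−f) ≈ 26.388 mcg/mL.
Regimen B: f = (1/2)^(30/10) ≈ 0.1250; Cmin,ss = (787/144)·f/(1−f) ≈ 0.781 mcg/mL.
Difference ≈ 26.388 − 0.781 ≈ 25.607 mcg/mL.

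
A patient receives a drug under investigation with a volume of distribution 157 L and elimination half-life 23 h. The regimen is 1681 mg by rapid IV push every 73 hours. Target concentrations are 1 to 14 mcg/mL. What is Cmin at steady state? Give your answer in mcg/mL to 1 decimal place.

1.3 mcg/mL

τ/t½ = 73/23 ≈ 3.1739, so fraction remaining f = (1/2)^(73/23) ≈ 0.1108.
Single-dose peak C₀ = D/Vd = 1681/157 ≈ 10.707 mcg/mL.
Steady-state trough Cmin,ss = C₀·f/(1−f) ≈ 10.707 × 0.1108/0.8892 ≈ 1.334 mcg/mL.
Trough 1.3 mcg/mL vs MEC 1 mcg/mL: adequate.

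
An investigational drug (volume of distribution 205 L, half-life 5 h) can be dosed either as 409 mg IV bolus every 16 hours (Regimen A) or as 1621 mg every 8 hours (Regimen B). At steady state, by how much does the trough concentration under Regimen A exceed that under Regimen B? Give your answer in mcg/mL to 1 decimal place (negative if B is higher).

Regimen A: f = (1/2)^(16/5) ≈ 0.1088; Cmin,ss = (409/205)·f/(1−f) ≈ 0.244 mcg/mL.
Regimen B: f = (1/2)^(8/5) ≈ 0.3299; Cmin,ss = (1621/205)·f/(1−f) ≈ 3.893 mcg/mL.
Difference ≈ 0.244 − 3.893 ≈ -3.649 mcg/mL.

-3.6 mcg/mL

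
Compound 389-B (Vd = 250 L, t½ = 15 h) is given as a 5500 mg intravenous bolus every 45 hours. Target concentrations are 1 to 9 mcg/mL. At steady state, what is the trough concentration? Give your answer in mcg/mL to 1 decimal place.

The dosing interval is 3 half-lives, so f = 2^(−3) = 0.125.
At steady state, R = 1/(1 − 0.125) = 8/7.
Single-dose peak C₀ = D/Vd = 5500/250 = 22 mcg/mL.
Steady-state peak Cmax,ss = C₀·R = 22 × 8/7 ≈ 25.143 mcg/mL.
Steady-state trough Cmin,ss = Cmax,ss·f ≈ 25.143 × 0.125 ≈ 3.143 mcg/mL.
Trough 3.1 mcg/mL vs MEC 1 mcg/mL: adequate.

3.1 mcg/mL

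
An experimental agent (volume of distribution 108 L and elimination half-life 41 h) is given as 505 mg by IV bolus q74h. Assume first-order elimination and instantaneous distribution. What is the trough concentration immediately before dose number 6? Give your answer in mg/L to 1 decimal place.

f = (1/2)^(τ/t½) = (1/2)^(74/41) ≈ 0.2862.
C₀ = D/Vd = 505/108 ≈ 4.676 mg/L.
Before the 6th dose, 5 doses have been given. Superposition: Cmin = C₀·(f + f² + … + f^5).
≈ 4.676 × (0.2862 + 0.0819 + 0.0234 + 0.0067 + 0.0019) ≈ 4.676 × 0.4001 ≈ 1.871 mg/L.

1.9 mg/L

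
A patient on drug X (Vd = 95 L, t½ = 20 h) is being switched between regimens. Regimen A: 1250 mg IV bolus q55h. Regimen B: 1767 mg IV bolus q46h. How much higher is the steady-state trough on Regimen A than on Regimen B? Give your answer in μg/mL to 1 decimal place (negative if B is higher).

Regimen A: f = (1/2)^(55/20) ≈ 0.1487; Cmin,ss = (1250/95)·f/(1−f) ≈ 2.298 μg/mL.
Regimen B: f = (1/2)^(46/20) ≈ 0.2031; Cmin,ss = (1767/95)·f/(1−f) ≈ 4.740 μg/mL.
Difference ≈ 2.298 − 4.740 ≈ -2.442 μg/mL.

-2.4 μg/mL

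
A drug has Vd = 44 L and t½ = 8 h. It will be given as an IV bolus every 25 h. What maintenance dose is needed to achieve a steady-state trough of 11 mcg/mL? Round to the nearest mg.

τ/t½ = 25/8 ≈ 3.125, so f = (1/2)^(25/8) ≈ 0.114626.
Cmin,ss = (D/Vd)·f/(1−f), so D = Cmin,ss·Vd·(1−f)/f.
D = 11 × 44 × (1−f)/f ≈ 11 × 44 × 7.72402 ≈ 3738.43 mg.

3738 mg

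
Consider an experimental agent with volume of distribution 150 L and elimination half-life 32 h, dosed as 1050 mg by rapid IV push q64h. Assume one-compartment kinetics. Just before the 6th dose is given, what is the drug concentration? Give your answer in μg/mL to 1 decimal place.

f = (1/2)^(τ/t½) = (1/2)^(64/32) ≈ 0.2500.
C₀ = D/Vd = 1050/150 ≈ 7.000 μg/mL.
Before the 6th dose, 5 doses have been given. Superposition: Cmin = C₀·(f + f² + … + f^5).
≈ 7.000 × (0.2500 + 0.0625 + 0.0156 + 0.0039 + 0.0010) ≈ 7.000 × 0.3330 ≈ 2.331 μg/mL.

2.3 μg/mL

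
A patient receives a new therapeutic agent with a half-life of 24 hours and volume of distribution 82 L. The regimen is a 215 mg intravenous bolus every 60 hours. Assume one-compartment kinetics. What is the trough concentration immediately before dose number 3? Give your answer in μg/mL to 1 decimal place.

f = (1/2)^(τ/t½) = (1/2)^(60/24) ≈ 0.1768.
C₀ = D/Vd = 215/82 ≈ 2.622 μg/mL.
Before the 3rd dose, 2 doses have been given. Superposition: Cmin = C₀·(f + f²).
≈ 2.622 × (0.1768 + 0.0313) ≈ 2.622 × 0.2081 ≈ 0.546 μg/mL.

0.5 μg/mL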